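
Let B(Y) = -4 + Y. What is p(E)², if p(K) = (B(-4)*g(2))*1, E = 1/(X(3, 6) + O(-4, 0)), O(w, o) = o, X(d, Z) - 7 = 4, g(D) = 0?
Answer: 0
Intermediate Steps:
X(d, Z) = 11 (X(d, Z) = 7 + 4 = 11)
E = 1/11 (E = 1/(11 + 0) = 1/11 ≈ 0.090909)
p(K) = 0 (p(K) = ((-4 - 4)*0)*1 = -8*0*1 = 0*1 = 0)
p(E)² = 0² = 0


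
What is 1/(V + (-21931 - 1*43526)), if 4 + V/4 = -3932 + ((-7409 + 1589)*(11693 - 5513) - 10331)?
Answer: -1/143992925 ≈ -6.9448e-9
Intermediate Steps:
V = -143927468 (V = -16 + 4*(-3932 + ((-7409 + 1589)*(11693 - 5513) - 10331)) = -16 + 4*(-3932 + (-5820*6180 - 10331)) = -16 + 4*(-3932 + (-35967600 - 10331)) = -16 + 4*(-3932 - 35977931) = -16 + 4*(-35981863) = -16 - 143927452 = -143927468)
1/(V + (-21931 - 1*43526)) = 1/(-143927468 + (-21931 - 1*43526)) = 1/(-143927468 + (-21931 - 43526)) = 1/(-143927468 - 65457) = 1/(-143992925) = -1/143992925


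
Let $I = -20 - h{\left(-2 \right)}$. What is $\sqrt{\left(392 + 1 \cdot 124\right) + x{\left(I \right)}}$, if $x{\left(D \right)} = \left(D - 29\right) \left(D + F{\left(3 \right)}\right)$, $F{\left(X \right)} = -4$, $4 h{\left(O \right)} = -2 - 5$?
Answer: $\frac{\sqrt{25077}}{4} \approx 39.589$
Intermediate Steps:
$h{\left(O \right)} = - \frac{7}{4}$ ($h{\left(O \right)} = \frac{-2 - 5}{4} = \frac{1}{4} \left(-7\right) = - \frac{7}{4}$)
$I = - \frac{73}{4}$ ($I = -20 - - \frac{7}{4} = -20 + \frac{7}{4} = - \frac{73}{4} \approx -18.25$)
$x{\left(D \right)} = \left(-29 + D\right) \left(-4 + D\right)$ ($x{\left(D \right)} = \left(D - 29\right) \left(D - 4\right) = \left(-29 + D\right) \left(-4 + D\right)$)
$\sqrt{\left(392 + 1 \cdot 124\right) + x{\left(I \right)}} = \sqrt{\left(392 + 1 \cdot 124\right) + \left(116 + \left(- \frac{73}{4}\right)^{2} - - \frac{2409}{4}\right)} = \sqrt{\left(392 + 124\right) + \left(116 + \frac{5329}{16} + \frac{2409}{4}\right)} = \sqrt{516 + \frac{16821}{16}} = \sqrt{\frac{25077}{16}} = \frac{\sqrt{25077}}{4}$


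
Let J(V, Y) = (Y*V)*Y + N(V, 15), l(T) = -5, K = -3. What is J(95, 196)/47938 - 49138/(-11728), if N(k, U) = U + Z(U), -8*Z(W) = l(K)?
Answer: 22578665627/281108432 ≈ 80.320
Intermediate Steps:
Z(W) = 5/8 (Z(W) = -⅛*(-5) = 5/8)
N(k, U) = 5/8 + U (N(k, U) = U + 5/8 = 5/8 + U)
J(V, Y) = 125/8 + V*Y² (J(V, Y) = (Y*V)*Y + (5/8 + 15) = (V*Y)*Y + 125/8 = V*Y² + 125/8 = 125/8 + V*Y²)
J(95, 196)/47938 - 49138/(-11728) = (125/8 + 95*196²)/47938 - 49138/(-11728) = (125/8 + 95*38416)*(1/47938) - 49138*(-1/11728) = (125/8 + 3649520)*(1/47938) + 24569/5864 = (29196285/8)*(1/47938) + 24569/5864 = 29196285/383504 + 24569/5864 = 22578665627/281108432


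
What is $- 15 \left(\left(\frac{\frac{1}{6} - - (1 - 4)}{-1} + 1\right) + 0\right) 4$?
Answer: $-230$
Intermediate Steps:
$- 15 \left(\left(\frac{\frac{1}{6} - - (1 - 4)}{-1} + 1\right) + 0\right) 4 = - 15 \left(\left(\left(\frac{1}{6} - \left(-1\right) \left(-3\right)\right) \left(-1\right) + 1\right) + 0\right) 4 = - 15 \left(\left(\left(\frac{1}{6} - 3\right) \left(-1\right) + 1\right) + 0\right) 4 = - 15 \left(\left(\left(- \frac{17}{6}\right) \left(-1\right) + 1\right) + 0\right) 4 = - 15 \left(\left(\frac{17}{6} + 1\right) + 0\right) 4 = - 15 \left(\frac{23}{6} + 0\right) 4 = \left(-15\right) \frac{23}{6} \cdot 4 = \left(- \frac{115}{2}\right) 4 = -230$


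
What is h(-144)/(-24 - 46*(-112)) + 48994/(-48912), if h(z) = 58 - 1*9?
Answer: -1944098/1959537 ≈ -0.99212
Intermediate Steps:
h(z) = 49 (h(z) = 58 - 9 = 49)
h(-144)/(-24 - 46*(-112)) + 48994/(-48912) = 49/(-24 - 46*(-112)) + 48994/(-48912) = 49/(-24 + 5152) + 48994*(-1/48912) = 49/5128 - 24497/24456 = -1944098/1959537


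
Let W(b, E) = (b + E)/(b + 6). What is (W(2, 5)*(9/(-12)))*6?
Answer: -63/16 ≈ -3.9375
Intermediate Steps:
W(b, E) = (E + b)/(6 + b)
(W(2, 5)*(9/(-12)))*6 = (((5 + 2)/(6 + 2))*(9/(-12)))*6 = ((7/8)*(9*(-1/12)))*6 = (((⅛)*7)*(-¾))*6 = ((7/8)*(-¾))*6 = -21/32*6 = -63/16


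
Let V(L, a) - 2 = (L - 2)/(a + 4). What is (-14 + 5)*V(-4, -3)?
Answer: 36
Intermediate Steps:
V(L, a) = 2 + (-2 + L)/(4 + a) (V(L, a) = 2 + (L - 2)/(a + 4) = 2 + (-2 + L)/(4 + a))
(-14 + 5)*V(-4, -3) = (-14 + 5)*((6 - 4 + 2*(-3))/(4 - 3)) = -9*(6 - 4 - 6)/1 = -9*(-4) = 36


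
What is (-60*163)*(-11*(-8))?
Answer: -860640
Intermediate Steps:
(-60*163)*(-11*(-8)) = -9780*88 = -860640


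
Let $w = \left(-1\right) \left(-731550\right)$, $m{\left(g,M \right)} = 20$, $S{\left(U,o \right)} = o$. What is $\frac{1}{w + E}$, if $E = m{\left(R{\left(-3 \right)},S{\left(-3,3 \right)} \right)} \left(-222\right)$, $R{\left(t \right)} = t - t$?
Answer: $\frac{1}{727110} \approx 1.3753 \cdot 10^{-6}$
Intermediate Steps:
$R{\left(t \right)} = 0$
$w = 731550$
$E = -4440$ ($E = 20 \left(-222\right) = -4440$)
$\frac{1}{w + E} = \frac{1}{731550 - 4440} = \frac{1}{727110}$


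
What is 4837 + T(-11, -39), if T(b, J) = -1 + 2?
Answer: 4838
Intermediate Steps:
T(b, J) = 1
4837 + T(-11, -39) = 4837 + 1 = 4838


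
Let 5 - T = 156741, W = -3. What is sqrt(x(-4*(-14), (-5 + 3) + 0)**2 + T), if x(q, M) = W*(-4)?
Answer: 4*I*sqrt(9787) ≈ 395.72*I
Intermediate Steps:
T = -156736 (T = 5 - 1*156741 = 5 - 156741 = -156736)
x(q, M) = 12 (x(q, M) = -3*(-4) = 12)
sqrt(x(-4*(-14), (-5 + 3) + 0)**2 + T) = sqrt(12**2 - 156736) = sqrt(144 - 156736) = sqrt(-156592) = 4*I*sqrt(9787)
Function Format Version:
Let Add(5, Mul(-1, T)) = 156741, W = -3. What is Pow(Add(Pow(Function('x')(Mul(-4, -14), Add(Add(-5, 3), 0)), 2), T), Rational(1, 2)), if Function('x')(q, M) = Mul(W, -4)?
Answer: Mul(4, I, Pow(9787, Rational(1, 2))) ≈ Mul(395.72, I)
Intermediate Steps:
T = -156736 (T = Add(5, Mul(-1, 156741)) = Add(5, -156741) = -156736)
Function('x')(q, M) = 12 (Function('x')(q, M) = Mul(-3, -4) = 12)
Pow(Add(Pow(Function('x')(Mul(-4, -14), Add(Add(-5, 3), 0)), 2), T), Rational(1, 2)) = Pow(Add(Pow(12, 2), -156736), Rational(1, 2)) = Pow(Add(144, -156736), Rational(1, 2)) = Pow(-156592, Rational(1, 2)) = Mul(4, I, Pow(9787, Rational(1, 2)))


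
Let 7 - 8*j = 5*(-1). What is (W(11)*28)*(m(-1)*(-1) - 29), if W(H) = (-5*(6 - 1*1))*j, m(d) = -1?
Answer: 29400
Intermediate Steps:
j = 3/2 (j = 7/8 - 5*(-1)/8 = 7/8 - 1/8*(-5) = 7/8 + 5/8 = 3/2 ≈ 1.5000)
W(H) = -75/2 (W(H) = -5*(6 - 1*1)*(3/2) = -5*(6 - 1)*(3/2) = -5*5*(3/2) = -25*3/2 = -75/2)
(W(11)*28)*(m(-1)*(-1) - 29) = (-75/2*28)*(-1*(-1) - 29) = -1050*(1 - 29) = -1050*(-28) = 29400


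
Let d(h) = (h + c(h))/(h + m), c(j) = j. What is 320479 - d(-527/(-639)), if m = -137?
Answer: 13943400859/43508 ≈ 3.2048e+5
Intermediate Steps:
d(h) = 2*h/(-137 + h) (d(h) = (h + h)/(h - 137) = (2*h)/(-137 + h) = 2*h/(-137 + h))
320479 - d(-527/(-639)) = 320479 - 2*(-527/(-639))/(-137 - 527/(-639)) = 320479 - 2*(-527*(-1/639))/(-137 - 527*(-1/639)) = 320479 - 2*527/(639*(-137 + 527/639)) = 320479 - 2*527/(639*(-87016/639)) = 320479 - 2*527*(-639)/(639*87016) = 320479 - 1*(-527/43508) = 320479 + 527/43508 = 13943400859/43508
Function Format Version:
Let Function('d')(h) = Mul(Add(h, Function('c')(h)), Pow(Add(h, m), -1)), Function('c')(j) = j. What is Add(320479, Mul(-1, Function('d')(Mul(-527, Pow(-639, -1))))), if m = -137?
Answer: Rational(13943400859, 43508) ≈ 3.2048e+5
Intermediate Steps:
Function('d')(h) = Mul(2, h, Pow(Add(-137, h), -1)) (Function('d')(h) = Mul(Add(h, h), Pow(Add(h, -137), -1)) = Mul(Mul(2, h), Pow(Add(-137, h), -1)) = Mul(2, h, Pow(Add(-137, h), -1)))
Add(320479, Mul(-1, Function('d')(Mul(-527, Pow(-639, -1))))) = Add(320479, Mul(-1, Mul(2, Mul(-527, Pow(-639, -1)), Pow(Add(-137, Mul(-527, Pow(-639, -1))), -1)))) = Add(320479, Mul(-1, Mul(2, Mul(-527, Rational(-1, 639)), Pow(Add(-137, Mul(-527, Rational(-1, 639))), -1)))) = Add(320479, Mul(-1, Mul(2, Rational(527, 639), Pow(Add(-137, Rational(527, 639)), -1)))) = Add(320479, Mul(-1, Mul(2, Rational(527, 639), Pow(Rational(-87016, 639), -1)))) = Add(320479, Mul(-1, Mul(2, Rational(527, 639), Rational(-639, 87016)))) = Add(320479, Mul(-1, Rational(-527, 43508))) = Add(320479, Rational(527, 43508)) = Rational(13943400859, 43508)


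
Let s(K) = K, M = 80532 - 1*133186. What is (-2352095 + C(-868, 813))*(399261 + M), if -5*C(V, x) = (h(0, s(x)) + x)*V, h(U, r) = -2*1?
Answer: -3832269653889/5 ≈ -7.6645e+11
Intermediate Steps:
M = -52654 (M = 80532 - 133186 = -52654)
h(U, r) = -2
C(V, x) = -V*(-2 + x)/5 (C(V, x) = -(-2 + x)*V/5 = -V*(-2 + x)/5)
(-2352095 + C(-868, 813))*(399261 + M) = (-2352095 + (1/5)*(-868)*(2 - 1*813))*(399261 - 52654) = (-2352095 + (1/5)*(-868)*(2 - 813))*346607 = (-2352095 + (1/5)*(-868)*(-811))*346607 = (-2352095 + 703948/5)*346607 = -11056527/5*346607 = -3832269653889/5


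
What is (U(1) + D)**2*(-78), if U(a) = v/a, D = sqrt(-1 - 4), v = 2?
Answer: 78 - 312*I*sqrt(5) ≈ 78.0 - 697.65*I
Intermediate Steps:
D = I*sqrt(5) (D = sqrt(-5) = I*sqrt(5) ≈ 2.2361*I)
U(a) = 2/a
(U(1) + D)**2*(-78) = (2/1 + I*sqrt(5))**2*(-78) = (2*1 + I*sqrt(5))**2*(-78) = (2 + I*sqrt(5))**2*(-78) = -78*(2 + I*sqrt(5))**2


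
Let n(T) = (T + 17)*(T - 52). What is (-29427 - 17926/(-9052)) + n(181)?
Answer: -17574547/4526 ≈ -3883.0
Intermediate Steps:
n(T) = (-52 + T)*(17 + T) (n(T) = (17 + T)*(-52 + T) = (-52 + T)*(17 + T))
(-29427 - 17926/(-9052)) + n(181) = (-29427 - 17926/(-9052)) + (-884 + 181² - 35*181) = (-29427 - 17926*(-1/9052)) + (-884 + 32761 - 6335) = (-29427 + 8963/4526) + 25542 = -133177639/4526 + 25542 = -17574547/4526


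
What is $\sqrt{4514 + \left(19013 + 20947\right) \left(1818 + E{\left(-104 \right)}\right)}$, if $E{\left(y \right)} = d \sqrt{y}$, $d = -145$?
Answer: $\sqrt{72651794 - 11588400 i \sqrt{26}} \approx 9118.6 - 3240.0 i$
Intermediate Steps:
$E{\left(y \right)} = - 145 \sqrt{y}$
$\sqrt{4514 + \left(19013 + 20947\right) \left(1818 + E{\left(-104 \right)}\right)} = \sqrt{4514 + \left(19013 + 20947\right) \left(1818 - 145 \sqrt{-104}\right)} = \sqrt{4514 + 39960 \left(1818 - 145 \cdot 2 i \sqrt{26}\right)} = \sqrt{4514 + 39960 \left(1818 - 290 i \sqrt{26}\right)} = \sqrt{4514 + \left(72647280 - 11588400 i \sqrt{26}\right)} = \sqrt{72651794 - 11588400 i \sqrt{26}}$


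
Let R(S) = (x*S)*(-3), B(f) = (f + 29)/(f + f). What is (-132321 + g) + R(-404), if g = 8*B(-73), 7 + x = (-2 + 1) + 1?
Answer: -10278589/73 ≈ -1.4080e+5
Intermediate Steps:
x = -7 (x = -7 + ((-2 + 1) + 1) = -7 + (-1 + 1) = -7 + 0 = -7)
B(f) = (29 + f)/(2*f) (B(f) = (29 + f)/((2*f)) = (29 + f)*(1/(2*f)) = (29 + f)/(2*f))
R(S) = 21*S (R(S) = -7*S*(-3) = 21*S)
g = 176/73 (g = 8*((1/2)*(29 - 73)/(-73)) = 8*((1/2)*(-1/73)*(-44)) = 8*(22/73) = 176/73 ≈ 2.4110)
(-132321 + g) + R(-404) = (-132321 + 176/73) + 21*(-404) = -9659257/73 - 8484 = -10278589/73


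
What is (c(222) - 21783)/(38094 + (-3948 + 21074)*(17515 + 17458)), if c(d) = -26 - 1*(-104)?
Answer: -21705/598985692 ≈ -3.6236e-5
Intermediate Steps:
c(d) = 78 (c(d) = -26 + 104 = 78)
(c(222) - 21783)/(38094 + (-3948 + 21074)*(17515 + 17458)) = (78 - 21783)/(38094 + (-3948 + 21074)*(17515 + 17458)) = -21705/(38094 + 17126*34973) = -21705/(38094 + 598947598) = -21705/598985692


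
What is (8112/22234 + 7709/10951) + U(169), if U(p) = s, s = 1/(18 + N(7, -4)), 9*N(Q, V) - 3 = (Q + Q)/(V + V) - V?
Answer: 30477267811/27148525541 ≈ 1.1226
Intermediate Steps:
N(Q, V) = ⅓ - V/9 + Q/(9*V) (N(Q, V) = ⅓ + ((Q + Q)/(V + V) - V)/9 = ⅓ + ((2*Q)/((2*V)) - V)/9 = ⅓ + ((2*Q)*(1/(2*V)) - V)/9 = ⅓ + (Q/V - V)/9 = ⅓ + (-V + Q/V)/9 = ⅓ + (-V/9 + Q/(9*V)) = ⅓ - V/9 + Q/(9*V))
s = 12/223 (s = 1/(18 + (⅑)*(7 - 1*(-4)*(-3 - 4))/(-4)) = 1/(18 + (⅑)*(-¼)*(7 - 1*(-4)*(-7))) = 1/(18 + (⅑)*(-¼)*(7 - 28)) = 1/(18 + (⅑)*(-¼)*(-21)) = 1/(18 + 7/12) = 1/(223/12) = 12/223 ≈ 0.053812)
U(p) = 12/223
(8112/22234 + 7709/10951) + U(169) = (8112/22234 + 7709/10951) + 12/223 = (8112*(1/22234) + 7709*(1/10951)) + 12/223 = (4056/11117 + 7709/10951) + 12/223 = 130118209/121742267 + 12/223 = 30477267811/27148525541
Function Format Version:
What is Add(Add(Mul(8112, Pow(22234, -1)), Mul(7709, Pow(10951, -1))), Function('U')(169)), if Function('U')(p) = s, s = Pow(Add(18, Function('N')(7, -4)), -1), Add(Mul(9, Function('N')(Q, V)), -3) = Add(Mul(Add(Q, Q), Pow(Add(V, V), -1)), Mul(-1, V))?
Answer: Rational(30477267811, 27148525541) ≈ 1.1226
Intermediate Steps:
Function('N')(Q, V) = Add(Rational(1, 3), Mul(Rational(-1, 9), V), Mul(Rational(1, 9), Q, Pow(V, -1))) (Function('N')(Q, V) = Add(Rational(1, 3), Mul(Rational(1, 9), Add(Mul(Add(Q, Q), Pow(Add(V, V), -1)), Mul(-1, V)))) = Add(Rational(1, 3), Mul(Rational(1, 9), Add(Mul(Mul(2, Q), Pow(Mul(2, V), -1)), Mul(-1, V)))) = Add(Rational(1, 3), Mul(Rational(1, 9), Add(Mul(Mul(2, Q), Mul(Rational(1, 2), Pow(V, -1))), Mul(-1, V)))) = Add(Rational(1, 3), Mul(Rational(1, 9), Add(Mul(Q, Pow(V, -1)), Mul(-1, V)))) = Add(Rational(1, 3), Mul(Rational(1, 9), Add(Mul(-1, V), Mul(Q, Pow(V, -1))))) = Add(Rational(1, 3), Add(Mul(Rational(-1, 9), V), Mul(Rational(1, 9), Q, Pow(V, -1)))) = Add(Rational(1, 3), Mul(Rational(-1, 9), V), Mul(Rational(1, 9), Q, Pow(V, -1))))
s = Rational(12, 223) (s = Pow(Add(18, Mul(Rational(1, 9), Pow(-4, -1), Add(7, Mul(-1, -4, Add(-3, -4))))), -1) = Pow(Add(18, Mul(Rational(1, 9), Rational(-1, 4), Add(7, Mul(-1, -4, -7)))), -1) = Pow(Add(18, Mul(Rational(1, 9), Rational(-1, 4), Add(7, -28))), -1) = Pow(Add(18, Mul(Rational(1, 9), Rational(-1, 4), -21)), -1) = Pow(Add(18, Rational(7, 12)), -1) = Pow(Rational(223, 12), -1) = Rational(12, 223) ≈ 0.053812)
Function('U')(p) = Rational(12, 223)
Add(Add(Mul(8112, Pow(22234, -1)), Mul(7709, Pow(10951, -1))), Function('U')(169)) = Add(Add(Mul(8112, Pow(22234, -1)), Mul(7709, Pow(10951, -1))), Rational(12, 223)) = Add(Add(Mul(8112, Rational(1, 22234)), Mul(7709, Rational(1, 10951))), Rational(12, 223)) = Add(Add(Rational(4056, 11117), Rational(7709, 10951)), Rational(12, 223)) = Add(Rational(130118209, 121742267), Rational(12, 223)) = Rational(30477267811, 27148525541)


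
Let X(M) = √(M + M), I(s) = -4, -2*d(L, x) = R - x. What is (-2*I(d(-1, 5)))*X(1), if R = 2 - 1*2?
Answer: 8*√2 ≈ 11.314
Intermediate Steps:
R = 0 (R = 2 - 2 = 0)
d(L, x) = x/2 (d(L, x) = -(0 - x)/2 = -(-1)*x/2 = x/2)
X(M) = √2*√M (X(M) = √(2*M) = √2*√M)
(-2*I(d(-1, 5)))*X(1) = (-2*(-4))*(√2*√1) = 8*(√2*1) = 8*√2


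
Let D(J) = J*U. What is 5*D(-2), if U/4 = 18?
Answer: -720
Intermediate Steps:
U = 72 (U = 4*18 = 72)
D(J) = 72*J (D(J) = J*72 = 72*J)
5*D(-2) = 5*(72*(-2)) = 5*(-144) = -720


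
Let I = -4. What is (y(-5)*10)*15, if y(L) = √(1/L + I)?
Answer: 30*I*√105 ≈ 307.41*I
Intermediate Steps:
y(L) = √(-4 + 1/L) (y(L) = √(1/L - 4) = √(-4 + 1/L))
(y(-5)*10)*15 = (√(-4 + 1/(-5))*10)*15 = (√(-4 - ⅕)*10)*15 = (√(-21/5)*10)*15 = ((I*√105/5)*10)*15 = (2*I*√105)*15 = 30*I*√105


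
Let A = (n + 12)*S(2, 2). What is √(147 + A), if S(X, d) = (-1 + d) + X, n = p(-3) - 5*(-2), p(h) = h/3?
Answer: √210 ≈ 14.491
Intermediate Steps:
p(h) = h/3 (p(h) = h*(⅓) = h/3)
n = 9 (n = (⅓)*(-3) - 5*(-2) = -1 + 10 = 9)
S(X, d) = -1 + X + d
A = 63 (A = (9 + 12)*(-1 + 2 + 2) = 21*3 = 63)
√(147 + A) = √(147 + 63) = √210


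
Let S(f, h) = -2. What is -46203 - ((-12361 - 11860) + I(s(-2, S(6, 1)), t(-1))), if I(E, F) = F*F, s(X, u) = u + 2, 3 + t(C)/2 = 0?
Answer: -22018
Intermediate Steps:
t(C) = -6 (t(C) = -6 + 2*0 = -6 + 0 = -6)
s(X, u) = 2 + u
I(E, F) = F**2
-46203 - ((-12361 - 11860) + I(s(-2, S(6, 1)), t(-1))) = -46203 - ((-12361 - 11860) + (-6)**2) = -46203 - (-24221 + 36) = -46203 - 1*(-24185) = -46203 + 24185 = -22018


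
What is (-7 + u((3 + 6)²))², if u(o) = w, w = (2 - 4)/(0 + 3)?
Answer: 529/9 ≈ 58.778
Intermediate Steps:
w = -⅔ (w = -2/3 = -2*⅓ = -⅔ ≈ -0.66667)
u(o) = -⅔
(-7 + u((3 + 6)²))² = (-7 - ⅔)² = (-23/3)² = 529/9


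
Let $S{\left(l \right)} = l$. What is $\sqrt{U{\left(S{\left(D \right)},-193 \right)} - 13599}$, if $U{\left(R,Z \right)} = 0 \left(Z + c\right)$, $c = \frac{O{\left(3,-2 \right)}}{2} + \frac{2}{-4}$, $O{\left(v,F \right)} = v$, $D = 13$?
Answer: $3 i \sqrt{1511} \approx 116.61 i$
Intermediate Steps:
$c = 1$ ($c = \frac{3}{2} + \frac{2}{-4} = 3 \cdot \frac{1}{2} + 2 \left(- \frac{1}{4}\right) = \frac{3}{2} - \frac{1}{2} = 1$)
$U{\left(R,Z \right)} = 0$ ($U{\left(R,Z \right)} = 0 \left(Z + 1\right) = 0 \left(1 + Z\right) = 0$)
$\sqrt{U{\left(S{\left(D \right)},-193 \right)} - 13599} = \sqrt{0 - 13599} = \sqrt{-13599} = 3 i \sqrt{1511}$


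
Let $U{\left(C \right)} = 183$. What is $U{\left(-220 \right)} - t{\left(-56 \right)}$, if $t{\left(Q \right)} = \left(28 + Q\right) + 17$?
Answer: $194$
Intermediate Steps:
$t{\left(Q \right)} = 45 + Q$
$U{\left(-220 \right)} - t{\left(-56 \right)} = 183 - \left(45 - 56\right) = 183 - -11 = 183 + 11 = 194$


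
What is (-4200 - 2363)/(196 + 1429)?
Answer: -6563/1625 ≈ -4.0388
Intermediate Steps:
(-4200 - 2363)/(196 + 1429) = -6563/1625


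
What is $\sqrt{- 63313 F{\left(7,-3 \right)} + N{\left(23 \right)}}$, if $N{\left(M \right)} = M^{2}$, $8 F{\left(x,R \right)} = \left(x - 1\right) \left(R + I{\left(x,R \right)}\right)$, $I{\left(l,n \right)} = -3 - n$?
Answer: $\frac{\sqrt{571933}}{2} \approx 378.13$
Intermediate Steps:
$F{\left(x,R \right)} = \frac{3}{8} - \frac{3 x}{8}$ ($F{\left(x,R \right)} = \frac{\left(x - 1\right) \left(R - \left(3 + R\right)\right)}{8} = \frac{\left(-1 + x\right) \left(-3\right)}{8} = \frac{3 - 3 x}{8} = \frac{3}{8} - \frac{3 x}{8}$)
$\sqrt{- 63313 F{\left(7,-3 \right)} + N{\left(23 \right)}} = \sqrt{- 63313 \left(\frac{3}{8} - \frac{21}{8}\right) + 23^{2}} = \sqrt{- 63313 \left(\frac{3}{8} - \frac{21}{8}\right) + 529} = \sqrt{\left(-63313\right) \left(- \frac{9}{4}\right) + 529} = \sqrt{\frac{569817}{4} + 529} = \sqrt{\frac{571933}{4}} = \frac{\sqrt{571933}}{2}$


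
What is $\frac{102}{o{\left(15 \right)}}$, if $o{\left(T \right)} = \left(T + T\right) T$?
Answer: $\frac{17}{75} \approx 0.22667$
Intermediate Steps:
$o{\left(T \right)} = 2 T^{2}$ ($o{\left(T \right)} = 2 T T = 2 T^{2}$)
$\frac{102}{o{\left(15 \right)}} = \frac{102}{2 \cdot 15^{2}} = \frac{102}{2 \cdot 225} = \frac{102}{450} = 102 \cdot \frac{1}{450} = \frac{17}{75}$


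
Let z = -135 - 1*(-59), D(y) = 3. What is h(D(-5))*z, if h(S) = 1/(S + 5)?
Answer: -19/2 ≈ -9.5000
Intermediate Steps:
h(S) = 1/(5 + S)
z = -76 (z = -135 + 59 = -76)
h(D(-5))*z = -76/(5 + 3) = -76/8 = (1/8)*(-76) = -19/2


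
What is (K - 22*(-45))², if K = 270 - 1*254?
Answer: 1012036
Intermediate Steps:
K = 16 (K = 270 - 254 = 16)
(K - 22*(-45))² = (16 - 22*(-45))² = (16 + 990)² = 1006² = 1012036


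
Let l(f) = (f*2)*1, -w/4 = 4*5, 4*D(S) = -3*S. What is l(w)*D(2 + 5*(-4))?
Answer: -2160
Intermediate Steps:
D(S) = -3*S/4 (D(S) = (-3*S)/4 = -3*S/4)
w = -80 (w = -16*5 = -4*20 = -80)
l(f) = 2*f (l(f) = (2*f)*1 = 2*f)
l(w)*D(2 + 5*(-4)) = (2*(-80))*(-3*(2 + 5*(-4))/4) = -(-120)*(2 - 20) = -(-120)*(-18) = -160*27/2 = -2160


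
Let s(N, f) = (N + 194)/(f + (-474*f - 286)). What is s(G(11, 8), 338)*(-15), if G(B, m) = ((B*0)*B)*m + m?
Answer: 303/16016 ≈ 0.018919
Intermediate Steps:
G(B, m) = m (G(B, m) = (0*B)*m + m = 0*m + m = 0 + m = m)
s(N, f) = (194 + N)/(-286 - 473*f) (s(N, f) = (194 + N)/(f + (-286 - 474*f)) = (194 + N)/(-286 - 473*f))
s(G(11, 8), 338)*(-15) = ((-194 - 1*8)/(11*(26 + 43*338)))*(-15) = ((-194 - 8)/(11*(26 + 14534)))*(-15) = ((1/11)*(-202)/14560)*(-15) = ((1/11)*(1/14560)*(-202))*(-15) = -101/80080*(-15) = 303/16016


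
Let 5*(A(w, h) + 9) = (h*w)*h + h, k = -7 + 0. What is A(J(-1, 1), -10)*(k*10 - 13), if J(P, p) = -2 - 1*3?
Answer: 9213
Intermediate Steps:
k = -7
J(P, p) = -5 (J(P, p) = -2 - 3 = -5)
A(w, h) = -9 + h/5 + w*h²/5 (A(w, h) = -9 + ((h*w)*h + h)/5 = -9 + (w*h² + h)/5 = -9 + (h + w*h²)/5 = -9 + (h/5 + w*h²/5) = -9 + h/5 + w*h²/5)
A(J(-1, 1), -10)*(k*10 - 13) = (-9 + (⅕)*(-10) + (⅕)*(-5)*(-10)²)*(-7*10 - 13) = (-9 - 2 + (⅕)*(-5)*100)*(-70 - 13) = (-9 - 2 - 100)*(-83) = -111*(-83) = 9213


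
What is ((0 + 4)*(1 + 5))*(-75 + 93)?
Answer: 432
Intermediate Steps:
((0 + 4)*(1 + 5))*(-75 + 93) = (4*6)*18 = 24*18 = 432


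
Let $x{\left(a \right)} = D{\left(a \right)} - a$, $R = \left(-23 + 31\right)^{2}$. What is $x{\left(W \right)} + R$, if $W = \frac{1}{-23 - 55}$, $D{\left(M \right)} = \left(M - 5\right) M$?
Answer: $\frac{389845}{6084} \approx 64.077$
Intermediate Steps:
$D{\left(M \right)} = M \left(-5 + M\right)$ ($D{\left(M \right)} = \left(-5 + M\right) M = M \left(-5 + M\right)$)
$R = 64$ ($R = 8^{2} = 64$)
$W = - \frac{1}{78}$ ($W = \frac{1}{-78} = - \frac{1}{78} \approx -0.012821$)
$x{\left(a \right)} = - a + a \left(-5 + a\right)$ ($x{\left(a \right)} = a \left(-5 + a\right) - a = - a + a \left(-5 + a\right)$)
$x{\left(W \right)} + R = - \frac{-6 - \frac{1}{78}}{78} + 64 = \left(- \frac{1}{78}\right) \left(- \frac{469}{78}\right) + 64 = \frac{469}{6084} + 64 = \frac{389845}{6084}$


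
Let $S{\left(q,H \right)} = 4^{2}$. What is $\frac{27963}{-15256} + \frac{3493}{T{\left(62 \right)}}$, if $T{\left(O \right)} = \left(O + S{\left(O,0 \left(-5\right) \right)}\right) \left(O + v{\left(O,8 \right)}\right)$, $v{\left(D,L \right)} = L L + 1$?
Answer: $- \frac{111856135}{75562968} \approx -1.4803$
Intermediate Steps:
$S{\left(q,H \right)} = 16$
$v{\left(D,L \right)} = 1 + L^{2}$ ($v{\left(D,L \right)} = L^{2} + 1 = 1 + L^{2}$)
$T{\left(O \right)} = \left(16 + O\right) \left(65 + O\right)$ ($T{\left(O \right)} = \left(O + 16\right) \left(O + \left(1 + 8^{2}\right)\right) = \left(16 + O\right) \left(O + \left(1 + 64\right)\right) = \left(16 + O\right) \left(O + 65\right) = \left(16 + O\right) \left(65 + O\right)$)
$\frac{27963}{-15256} + \frac{3493}{T{\left(62 \right)}} = \frac{27963}{-15256} + \frac{3493}{1040 + 62^{2} + 81 \cdot 62} = 27963 \left(- \frac{1}{15256}\right) + \frac{3493}{1040 + 3844 + 5022} = - \frac{27963}{15256} + \frac{3493}{9906} = - \frac{111856135}{75562968}$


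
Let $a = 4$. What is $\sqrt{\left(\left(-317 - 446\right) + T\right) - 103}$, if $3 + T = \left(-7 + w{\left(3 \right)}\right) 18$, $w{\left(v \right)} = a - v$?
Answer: $i \sqrt{977} \approx 31.257 i$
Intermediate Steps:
$w{\left(v \right)} = 4 - v$
$T = -111$ ($T = -3 + \left(-7 + \left(4 - 3\right)\right) 18 = -3 + \left(-7 + 1\right) 18 = -3 - 108 = -111$)
$\sqrt{\left(\left(-317 - 446\right) + T\right) - 103} = \sqrt{\left(\left(-317 - 446\right) - 111\right) - 103} = \sqrt{\left(-763 - 111\right) - 103} = \sqrt{-874 - 103} = \sqrt{-977} = i \sqrt{977}$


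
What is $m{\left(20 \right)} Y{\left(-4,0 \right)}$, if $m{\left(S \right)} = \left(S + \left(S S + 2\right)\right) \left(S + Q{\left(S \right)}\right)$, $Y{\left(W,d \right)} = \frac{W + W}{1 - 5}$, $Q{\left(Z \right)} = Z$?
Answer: $33760$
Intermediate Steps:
$Y{\left(W,d \right)} = - \frac{W}{2}$ ($Y{\left(W,d \right)} = \frac{2 W}{-4} = 2 W \left(- \frac{1}{4}\right) = - \frac{W}{2}$)
$m{\left(S \right)} = 2 S \left(2 + S + S^{2}\right)$ ($m{\left(S \right)} = \left(S + \left(S S + 2\right)\right) \left(S + S\right) = \left(S + \left(S^{2} + 2\right)\right) 2 S = \left(S + \left(2 + S^{2}\right)\right) 2 S = \left(2 + S + S^{2}\right) 2 S = 2 S \left(2 + S + S^{2}\right)$)
$m{\left(20 \right)} Y{\left(-4,0 \right)} = 2 \cdot 20 \left(2 + 20 + 20^{2}\right) \left(\left(- \frac{1}{2}\right) \left(-4\right)\right) = 2 \cdot 20 \left(2 + 20 + 400\right) 2 = 2 \cdot 20 \cdot 422 \cdot 2 = 16880 \cdot 2 = 33760$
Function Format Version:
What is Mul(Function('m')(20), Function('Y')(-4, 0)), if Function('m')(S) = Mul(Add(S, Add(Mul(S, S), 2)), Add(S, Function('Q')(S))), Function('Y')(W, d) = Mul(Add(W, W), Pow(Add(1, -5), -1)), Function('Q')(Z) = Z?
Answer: 33760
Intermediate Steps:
Function('Y')(W, d) = Mul(Rational(-1, 2), W) (Function('Y')(W, d) = Mul(Mul(2, W), Pow(-4, -1)) = Mul(Mul(2, W), Rational(-1, 4)) = Mul(Rational(-1, 2), W))
Function('m')(S) = Mul(2, S, Add(2, S, Pow(S, 2))) (Function('m')(S) = Mul(Add(S, Add(Mul(S, S), 2)), Add(S, S)) = Mul(Add(S, Add(Pow(S, 2), 2)), Mul(2, S)) = Mul(Add(S, Add(2, Pow(S, 2))), Mul(2, S)) = Mul(Add(2, S, Pow(S, 2)), Mul(2, S)) = Mul(2, S, Add(2, S, Pow(S, 2))))
Mul(Function('m')(20), Function('Y')(-4, 0)) = Mul(Mul(2, 20, Add(2, 20, Pow(20, 2))), Mul(Rational(-1, 2), -4)) = Mul(Mul(2, 20, Add(2, 20, 400)), 2) = Mul(Mul(2, 20, 422), 2) = Mul(16880, 2) = 33760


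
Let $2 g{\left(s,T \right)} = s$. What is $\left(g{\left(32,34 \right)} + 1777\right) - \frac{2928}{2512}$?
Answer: $\frac{281318}{157} \approx 1791.8$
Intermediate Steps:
$g{\left(s,T \right)} = \frac{s}{2}$
$\left(g{\left(32,34 \right)} + 1777\right) - \frac{2928}{2512} = \left(\frac{1}{2} \cdot 32 + 1777\right) - \frac{2928}{2512} = \left(16 + 1777\right) - \frac{183}{157} = 1793 - \frac{183}{157} = \frac{281318}{157}$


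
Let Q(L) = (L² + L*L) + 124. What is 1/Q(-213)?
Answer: 1/90862 ≈ 1.1006e-5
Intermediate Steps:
Q(L) = 124 + 2*L² (Q(L) = (L² + L²) + 124 = 2*L² + 124 = 124 + 2*L²)
1/Q(-213) = 1/(124 + 2*(-213)²) = 1/(124 + 2*45369) = 1/(124 + 90738) = 1/90862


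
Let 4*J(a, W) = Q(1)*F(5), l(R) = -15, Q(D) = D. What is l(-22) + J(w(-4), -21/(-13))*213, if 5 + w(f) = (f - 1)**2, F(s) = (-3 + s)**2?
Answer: 198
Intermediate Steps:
w(f) = -5 + (-1 + f)**2 (w(f) = -5 + (f - 1)**2 = -5 + (-1 + f)**2)
J(a, W) = 1 (J(a, W) = (1*(-3 + 5)**2)/4 = (1*2**2)/4 = (1*4)/4 = (1/4)*4 = 1)
l(-22) + J(w(-4), -21/(-13))*213 = -15 + 1*213 = -15 + 213 = 198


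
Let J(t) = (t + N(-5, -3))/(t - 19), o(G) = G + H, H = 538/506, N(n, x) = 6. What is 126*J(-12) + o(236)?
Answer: 2050555/7843 ≈ 261.45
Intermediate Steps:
H = 269/253 (H = 538*(1/506) = 269/253 ≈ 1.0632)
o(G) = 269/253 + G (o(G) = G + 269/253 = 269/253 + G)
J(t) = (6 + t)/(-19 + t) (J(t) = (t + 6)/(t - 19) = (6 + t)/(-19 + t))
126*J(-12) + o(236) = 126*((6 - 12)/(-19 - 12)) + (269/253 + 236) = 126*(-6/(-31)) + 59977/253 = 126*(-1/31*(-6)) + 59977/253 = 126*(6/31) + 59977/253 = 756/31 + 59977/253 = 2050555/7843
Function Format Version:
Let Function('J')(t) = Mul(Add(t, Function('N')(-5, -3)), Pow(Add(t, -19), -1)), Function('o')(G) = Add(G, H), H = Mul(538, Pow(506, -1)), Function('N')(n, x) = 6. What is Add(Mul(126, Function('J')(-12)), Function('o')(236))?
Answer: Rational(2050555, 7843) ≈ 261.45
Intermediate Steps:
H = Rational(269, 253) (H = Mul(538, Rational(1, 506)) = Rational(269, 253) ≈ 1.0632)
Function('o')(G) = Add(Rational(269, 253), G) (Function('o')(G) = Add(G, Rational(269, 253)) = Add(Rational(269, 253), G))
Function('J')(t) = Mul(Pow(Add(-19, t), -1), Add(6, t)) (Function('J')(t) = Mul(Add(t, 6), Pow(Add(t, -19), -1)) = Mul(Add(6, t), Pow(Add(-19, t), -1)) = Mul(Pow(Add(-19, t), -1), Add(6, t)))
Add(Mul(126, Function('J')(-12)), Function('o')(236)) = Add(Mul(126, Mul(Pow(Add(-19, -12), -1), Add(6, -12))), Add(Rational(269, 253), 236)) = Add(Mul(126, Mul(Pow(-31, -1), -6)), Rational(59977, 253)) = Add(Mul(126, Mul(Rational(-1, 31), -6)), Rational(59977, 253)) = Add(Mul(126, Rational(6, 31)), Rational(59977, 253)) = Add(Rational(756, 31), Rational(59977, 253)) = Rational(2050555, 7843)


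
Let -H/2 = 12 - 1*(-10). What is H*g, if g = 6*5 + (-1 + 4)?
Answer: -1452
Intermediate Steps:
H = -44 (H = -2*(12 - 1*(-10)) = -2*(12 + 10) = -2*22 = -44)
g = 33 (g = 30 + 3 = 33)
H*g = -44*33 = -1452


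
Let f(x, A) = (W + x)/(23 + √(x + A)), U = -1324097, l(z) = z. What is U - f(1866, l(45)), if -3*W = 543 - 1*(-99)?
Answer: -914932029/691 - 5782*√39/691 ≈ -1.3241e+6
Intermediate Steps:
W = -214 (W = -(543 - 1*(-99))/3 = -(543 + 99)/3 = -⅓*642 = -214)
f(x, A) = (-214 + x)/(23 + √(A + x)) (f(x, A) = (-214 + x)/(23 + √(x + A)) = (-214 + x)/(23 + √(A + x)))
U - f(1866, l(45)) = -1324097 - (-214 + 1866)/(23 + √(45 + 1866)) = -1324097 - 1652/(23 + √1911) = -1324097 - 1652/(23 + 7*√39)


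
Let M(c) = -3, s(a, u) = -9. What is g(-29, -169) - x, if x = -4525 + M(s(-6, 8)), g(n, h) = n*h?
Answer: 9429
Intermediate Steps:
g(n, h) = h*n
x = -4528 (x = -4525 - 3 = -4528)
g(-29, -169) - x = -169*(-29) - 1*(-4528) = 4901 + 4528 = 9429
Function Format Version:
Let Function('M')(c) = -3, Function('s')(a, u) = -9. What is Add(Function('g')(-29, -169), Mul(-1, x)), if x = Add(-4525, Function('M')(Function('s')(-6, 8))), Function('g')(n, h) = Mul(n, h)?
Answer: 9429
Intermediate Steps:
Function('g')(n, h) = Mul(h, n)
x = -4528 (x = Add(-4525, -3) = -4528)
Add(Function('g')(-29, -169), Mul(-1, x)) = Add(Mul(-169, -29), Mul(-1, -4528)) = Add(4901, 4528) = 9429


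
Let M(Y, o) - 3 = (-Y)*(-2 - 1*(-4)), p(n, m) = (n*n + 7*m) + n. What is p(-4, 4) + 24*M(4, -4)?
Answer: -80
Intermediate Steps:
p(n, m) = n + n**2 + 7*m (p(n, m) = (n**2 + 7*m) + n = n + n**2 + 7*m)
M(Y, o) = 3 - 2*Y (M(Y, o) = 3 + (-Y)*(-2 - 1*(-4)) = 3 + (-Y)*(-2 + 4) = 3 - Y*2 = 3 - 2*Y)
p(-4, 4) + 24*M(4, -4) = (-4 + (-4)**2 + 7*4) + 24*(3 - 2*4) = (-4 + 16 + 28) + 24*(3 - 8) = 40 + 24*(-5) = 40 - 120 = -80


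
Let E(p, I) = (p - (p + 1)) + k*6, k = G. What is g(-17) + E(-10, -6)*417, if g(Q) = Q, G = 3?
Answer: 7072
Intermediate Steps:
k = 3
E(p, I) = 17 (E(p, I) = (p - (p + 1)) + 3*6 = (p - (1 + p)) + 18 = (p + (-1 - p)) + 18 = -1 + 18 = 17)
g(-17) + E(-10, -6)*417 = -17 + 17*417 = -17 + 7089 = 7072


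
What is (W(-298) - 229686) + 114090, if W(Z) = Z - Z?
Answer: -115596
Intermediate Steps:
W(Z) = 0
(W(-298) - 229686) + 114090 = (0 - 229686) + 114090 = -229686 + 114090 = -115596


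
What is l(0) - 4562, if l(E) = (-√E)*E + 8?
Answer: -4554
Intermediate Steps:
l(E) = 8 - E^(3/2) (l(E) = -E^(3/2) + 8 = 8 - E^(3/2))
l(0) - 4562 = (8 - 0^(3/2)) - 4562 = (8 - 1*0) - 4562 = (8 + 0) - 4562 = 8 - 4562 = -4554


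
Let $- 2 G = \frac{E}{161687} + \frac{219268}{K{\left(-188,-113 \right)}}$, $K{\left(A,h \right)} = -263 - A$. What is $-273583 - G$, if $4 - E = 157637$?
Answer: $- \frac{6670686785741}{24253050} \approx -2.7505 \cdot 10^{5}$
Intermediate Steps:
$E = -157633$ ($E = 4 - 157637 = -157633$)
$G = \frac{35464607591}{24253050}$ ($G = - \frac{- \frac{157633}{161687} + \frac{219268}{-263 - -188}}{2} = - \frac{\left(-157633\right) \frac{1}{161687} + \frac{219268}{-263 + 188}}{2} = - \frac{- \frac{157633}{161687} + \frac{219268}{-75}}{2} = - \frac{- \frac{157633}{161687} + 219268 \left(- \frac{1}{75}\right)}{2} = - \frac{- \frac{157633}{161687} - \frac{219268}{75}}{2} = \left(- \frac{1}{2}\right) \left(- \frac{35464607591}{12126525}\right) = \frac{35464607591}{24253050} \approx 1462.3$)
$-273583 - G = -273583 - \frac{35464607591}{24253050} = - \frac{6670686785741}{24253050}$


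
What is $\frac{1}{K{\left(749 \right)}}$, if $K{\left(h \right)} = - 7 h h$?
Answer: $- \frac{1}{3927007} \approx -2.5465 \cdot 10^{-7}$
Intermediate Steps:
$K{\left(h \right)} = - 7 h^{2}$
$\frac{1}{K{\left(749 \right)}} = \frac{1}{\left(-7\right) 749^{2}} = \frac{1}{\left(-7\right) 561001} = \frac{1}{-3927007} = - \frac{1}{3927007}$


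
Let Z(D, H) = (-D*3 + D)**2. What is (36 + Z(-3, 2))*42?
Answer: 3024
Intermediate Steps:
Z(D, H) = 4*D**2 (Z(D, H) = (-3*D + D)**2 = (-2*D)**2 = 4*D**2)
(36 + Z(-3, 2))*42 = (36 + 4*(-3)**2)*42 = (36 + 4*9)*42 = (36 + 36)*42 = 72*42 = 3024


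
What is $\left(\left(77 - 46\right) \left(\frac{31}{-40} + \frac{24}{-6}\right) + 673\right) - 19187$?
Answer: $- \frac{746481}{40} \approx -18662.0$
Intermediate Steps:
$\left(\left(77 - 46\right) \left(\frac{31}{-40} + \frac{24}{-6}\right) + 673\right) - 19187 = \left(31 \left(31 \left(- \frac{1}{40}\right) + 24 \left(- \frac{1}{6}\right)\right) + 673\right) - 19187 = \left(31 \left(- \frac{31}{40} - 4\right) + 673\right) - 19187 = \left(31 \left(- \frac{191}{40}\right) + 673\right) - 19187 = \left(- \frac{5921}{40} + 673\right) - 19187 = \frac{20999}{40} - 19187 = - \frac{746481}{40}$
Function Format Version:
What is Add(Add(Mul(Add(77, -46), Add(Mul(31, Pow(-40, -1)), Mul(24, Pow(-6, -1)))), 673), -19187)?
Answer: Rational(-746481, 40) ≈ -18662.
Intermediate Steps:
Add(Add(Mul(Add(77, -46), Add(Mul(31, Pow(-40, -1)), Mul(24, Pow(-6, -1)))), 673), -19187) = Add(Add(Mul(31, Add(Mul(31, Rational(-1, 40)), Mul(24, Rational(-1, 6)))), 673), -19187) = Add(Add(Mul(31, Add(Rational(-31, 40), -4)), 673), -19187) = Add(Add(Mul(31, Rational(-191, 40)), 673), -19187) = Add(Add(Rational(-5921, 40), 673), -19187) = Add(Rational(20999, 40), -19187) = Rational(-746481, 40)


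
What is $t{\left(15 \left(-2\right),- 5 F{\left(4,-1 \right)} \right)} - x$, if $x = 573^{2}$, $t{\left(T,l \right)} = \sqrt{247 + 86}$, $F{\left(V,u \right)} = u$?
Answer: $-328329 + 3 \sqrt{37} \approx -3.2831 \cdot 10^{5}$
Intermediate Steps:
$t{\left(T,l \right)} = 3 \sqrt{37}$ ($t{\left(T,l \right)} = \sqrt{333} = 3 \sqrt{37}$)
$x = 328329$
$t{\left(15 \left(-2\right),- 5 F{\left(4,-1 \right)} \right)} - x = 3 \sqrt{37} - 328329 = -328329 + 3 \sqrt{37}$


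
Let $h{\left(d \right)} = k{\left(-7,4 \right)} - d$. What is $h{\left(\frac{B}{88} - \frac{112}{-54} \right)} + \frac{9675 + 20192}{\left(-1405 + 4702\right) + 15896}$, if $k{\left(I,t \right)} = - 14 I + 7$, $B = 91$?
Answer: $\frac{4717493327}{45602568} \approx 103.45$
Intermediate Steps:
$k{\left(I,t \right)} = 7 - 14 I$
$h{\left(d \right)} = 105 - d$ ($h{\left(d \right)} = \left(7 - -98\right) - d = \left(7 + 98\right) - d = 105 - d$)
$h{\left(\frac{B}{88} - \frac{112}{-54} \right)} + \frac{9675 + 20192}{\left(-1405 + 4702\right) + 15896} = \left(105 - \left(\frac{91}{88} - \frac{112}{-54}\right)\right) + \frac{9675 + 20192}{\left(-1405 + 4702\right) + 15896} = \left(105 - \left(91 \cdot \frac{1}{88} - - \frac{56}{27}\right)\right) + \frac{29867}{3297 + 15896} = \left(105 - \left(\frac{91}{88} + \frac{56}{27}\right)\right) + \frac{29867}{19193} = \left(105 - \frac{7385}{2376}\right) + 29867 \cdot \frac{1}{19193} = \left(105 - \frac{7385}{2376}\right) + \frac{29867}{19193} = \frac{242095}{2376} + \frac{29867}{19193} = \frac{4717493327}{45602568}$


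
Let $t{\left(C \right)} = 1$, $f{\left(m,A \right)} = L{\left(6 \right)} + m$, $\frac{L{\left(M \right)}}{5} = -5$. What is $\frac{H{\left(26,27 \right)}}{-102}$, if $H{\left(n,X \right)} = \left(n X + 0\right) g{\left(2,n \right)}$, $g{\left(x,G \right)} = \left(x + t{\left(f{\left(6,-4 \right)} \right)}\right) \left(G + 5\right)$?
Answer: $- \frac{10881}{17} \approx -640.06$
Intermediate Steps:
$L{\left(M \right)} = -25$ ($L{\left(M \right)} = 5 \left(-5\right) = -25$)
$f{\left(m,A \right)} = -25 + m$
$g{\left(x,G \right)} = \left(1 + x\right) \left(5 + G\right)$ ($g{\left(x,G \right)} = \left(x + 1\right) \left(G + 5\right) = \left(1 + x\right) \left(5 + G\right)$)
$H{\left(n,X \right)} = X n \left(15 + 3 n\right)$ ($H{\left(n,X \right)} = \left(n X + 0\right) \left(5 + n + 5 \cdot 2 + n 2\right) = \left(X n + 0\right) \left(5 + n + 10 + 2 n\right) = X n \left(15 + 3 n\right)$)
$\frac{H{\left(26,27 \right)}}{-102} = \frac{3 \cdot 27 \cdot 26 \left(5 + 26\right)}{-102} = 3 \cdot 27 \cdot 26 \cdot 31 \left(- \frac{1}{102}\right) = 65286 \left(- \frac{1}{102}\right) = - \frac{10881}{17}$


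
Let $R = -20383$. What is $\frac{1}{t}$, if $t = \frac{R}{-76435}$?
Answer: $\frac{76435}{20383} \approx 3.7499$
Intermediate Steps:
$t = \frac{20383}{76435}$ ($t = - \frac{20383}{-76435} = \left(-20383\right) \left(- \frac{1}{76435}\right) = \frac{20383}{76435} \approx 0.26667$)
$\frac{1}{t} = \frac{1}{\frac{20383}{76435}} = \frac{76435}{20383}$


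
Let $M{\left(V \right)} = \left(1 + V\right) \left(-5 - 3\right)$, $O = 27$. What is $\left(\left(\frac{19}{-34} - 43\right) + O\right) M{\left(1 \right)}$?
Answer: $\frac{4504}{17} \approx 264.94$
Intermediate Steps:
$M{\left(V \right)} = -8 - 8 V$ ($M{\left(V \right)} = \left(1 + V\right) \left(-8\right) = -8 - 8 V$)
$\left(\left(\frac{19}{-34} - 43\right) + O\right) M{\left(1 \right)} = \left(\left(\frac{19}{-34} - 43\right) + 27\right) \left(-8 - 8\right) = \left(\left(19 \left(- \frac{1}{34}\right) - 43\right) + 27\right) \left(-8 - 8\right) = \left(\left(- \frac{19}{34} - 43\right) + 27\right) \left(-16\right) = \left(- \frac{1481}{34} + 27\right) \left(-16\right) = \left(- \frac{563}{34}\right) \left(-16\right) = \frac{4504}{17}$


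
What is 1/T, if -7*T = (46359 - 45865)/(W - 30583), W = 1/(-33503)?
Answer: 3586177875/8275241 ≈ 433.36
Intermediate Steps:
W = -1/33503 ≈ -2.9848e-5
T = 8275241/3586177875 (T = -(46359 - 45865)/(7*(-1/33503 - 30583)) = -494/(7*(-1024622250/33503)) = -494*(-33503)/(7*1024622250) = -1/7*(-8275241/512311125) = 8275241/3586177875 ≈ 0.0023075)
1/T = 1/(8275241/3586177875) = 3586177875/8275241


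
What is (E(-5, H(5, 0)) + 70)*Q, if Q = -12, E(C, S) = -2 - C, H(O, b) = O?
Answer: -876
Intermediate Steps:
(E(-5, H(5, 0)) + 70)*Q = ((-2 - 1*(-5)) + 70)*(-12) = ((-2 + 5) + 70)*(-12) = (3 + 70)*(-12) = 73*(-12) = -876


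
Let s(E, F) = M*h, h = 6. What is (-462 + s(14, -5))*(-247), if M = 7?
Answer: 103740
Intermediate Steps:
s(E, F) = 42 (s(E, F) = 7*6 = 42)
(-462 + s(14, -5))*(-247) = (-462 + 42)*(-247) = -420*(-247) = 103740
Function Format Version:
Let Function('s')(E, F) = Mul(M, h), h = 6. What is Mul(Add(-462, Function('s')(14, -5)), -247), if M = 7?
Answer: 103740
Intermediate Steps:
Function('s')(E, F) = 42 (Function('s')(E, F) = Mul(7, 6) = 42)
Mul(Add(-462, Function('s')(14, -5)), -247) = Mul(Add(-462, 42), -247) = Mul(-420, -247) = 103740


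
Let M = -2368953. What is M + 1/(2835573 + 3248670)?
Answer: -14413285707578/6084243 ≈ -2.3690e+6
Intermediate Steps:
M + 1/(2835573 + 3248670) = -2368953 + 1/(2835573 + 3248670) = -2368953 + 1/6084243 = -14413285707578/6084243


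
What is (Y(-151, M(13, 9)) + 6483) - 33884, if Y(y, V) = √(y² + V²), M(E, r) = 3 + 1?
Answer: -27401 + √22817 ≈ -27250.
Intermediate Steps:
M(E, r) = 4
Y(y, V) = √(V² + y²)
(Y(-151, M(13, 9)) + 6483) - 33884 = (√(4² + (-151)²) + 6483) - 33884 = (√(16 + 22801) + 6483) - 33884 = (√22817 + 6483) - 33884 = (6483 + √22817) - 33884 = -27401 + √22817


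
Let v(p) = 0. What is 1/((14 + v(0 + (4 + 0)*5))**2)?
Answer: 1/196 ≈ 0.0051020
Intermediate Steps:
1/((14 + v(0 + (4 + 0)*5))**2) = 1/((14 + 0)**2) = 1/(14**2) = 1/196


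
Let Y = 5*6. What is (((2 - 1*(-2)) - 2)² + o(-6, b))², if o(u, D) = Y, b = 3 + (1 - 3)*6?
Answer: 1156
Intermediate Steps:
Y = 30
b = -9 (b = 3 - 2*6 = 3 - 12 = -9)
o(u, D) = 30
(((2 - 1*(-2)) - 2)² + o(-6, b))² = (((2 - 1*(-2)) - 2)² + 30)² = (((2 + 2) - 2)² + 30)² = ((4 - 2)² + 30)² = (2² + 30)² = (4 + 30)² = 34² = 1156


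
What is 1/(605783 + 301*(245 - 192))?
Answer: 1/621736 ≈ 1.6084e-6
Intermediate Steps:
1/(605783 + 301*(245 - 192)) = 1/(605783 + 301*53) = 1/(605783 + 15953) = 1/621736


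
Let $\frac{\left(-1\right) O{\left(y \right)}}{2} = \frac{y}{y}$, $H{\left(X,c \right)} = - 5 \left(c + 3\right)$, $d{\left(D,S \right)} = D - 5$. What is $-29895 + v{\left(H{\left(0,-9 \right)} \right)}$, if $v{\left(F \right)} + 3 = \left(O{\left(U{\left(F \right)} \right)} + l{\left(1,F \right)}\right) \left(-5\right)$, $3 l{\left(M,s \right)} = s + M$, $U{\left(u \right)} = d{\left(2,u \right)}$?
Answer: $- \frac{89819}{3} \approx -29940.0$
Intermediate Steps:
$d{\left(D,S \right)} = -5 + D$ ($d{\left(D,S \right)} = D - 5 = -5 + D$)
$H{\left(X,c \right)} = -15 - 5 c$ ($H{\left(X,c \right)} = - 5 \left(3 + c\right) = -15 - 5 c$)
$U{\left(u \right)} = -3$ ($U{\left(u \right)} = -5 + 2 = -3$)
$O{\left(y \right)} = -2$ ($O{\left(y \right)} = - 2 \frac{y}{y} = \left(-2\right) 1 = -2$)
$l{\left(M,s \right)} = \frac{M}{3} + \frac{s}{3}$ ($l{\left(M,s \right)} = \frac{s + M}{3} = \frac{M + s}{3} = \frac{M}{3} + \frac{s}{3}$)
$v{\left(F \right)} = \frac{16}{3} - \frac{5 F}{3}$ ($v{\left(F \right)} = -3 + \left(-2 + \left(\frac{1}{3} \cdot 1 + \frac{F}{3}\right)\right) \left(-5\right) = -3 + \left(-2 + \left(\frac{1}{3} + \frac{F}{3}\right)\right) \left(-5\right) = -3 + \left(- \frac{5}{3} + \frac{F}{3}\right) \left(-5\right) = -3 - \left(- \frac{25}{3} + \frac{5 F}{3}\right) = \frac{16}{3} - \frac{5 F}{3}$)
$-29895 + v{\left(H{\left(0,-9 \right)} \right)} = -29895 + \left(\frac{16}{3} - \frac{5 \left(-15 - -45\right)}{3}\right) = -29895 + \left(\frac{16}{3} - \frac{5 \left(-15 + 45\right)}{3}\right) = -29895 + \left(\frac{16}{3} - 50\right) = -29895 - \frac{134}{3} = - \frac{89819}{3}$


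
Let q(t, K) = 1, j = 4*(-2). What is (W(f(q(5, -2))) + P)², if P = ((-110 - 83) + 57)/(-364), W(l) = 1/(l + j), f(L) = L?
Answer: 9/169 ≈ 0.053254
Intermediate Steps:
j = -8
W(l) = 1/(-8 + l) (W(l) = 1/(l - 8) = 1/(-8 + l))
P = 34/91 (P = (-193 + 57)*(-1/364) = -136*(-1/364) = 34/91 ≈ 0.37363)
(W(f(q(5, -2))) + P)² = (1/(-8 + 1) + 34/91)² = (1/(-7) + 34/91)² = (-⅐ + 34/91)² = (3/13)² = 9/169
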